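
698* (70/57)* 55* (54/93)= 27374.87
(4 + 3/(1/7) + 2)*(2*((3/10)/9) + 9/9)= 144/5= 28.80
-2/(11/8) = -16/11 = -1.45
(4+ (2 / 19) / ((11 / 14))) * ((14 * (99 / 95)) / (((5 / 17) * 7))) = 29.29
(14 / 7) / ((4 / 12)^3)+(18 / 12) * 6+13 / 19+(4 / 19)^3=436874 / 6859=63.69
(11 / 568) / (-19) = -11 / 10792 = -0.00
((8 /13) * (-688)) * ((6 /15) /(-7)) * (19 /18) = 104576 /4095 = 25.54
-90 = -90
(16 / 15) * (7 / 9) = 112 / 135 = 0.83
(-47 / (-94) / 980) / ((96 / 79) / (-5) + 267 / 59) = 4661 / 39121992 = 0.00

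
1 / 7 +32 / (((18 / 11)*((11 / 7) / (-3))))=-37.19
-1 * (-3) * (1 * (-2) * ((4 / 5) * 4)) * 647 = -62112 / 5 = -12422.40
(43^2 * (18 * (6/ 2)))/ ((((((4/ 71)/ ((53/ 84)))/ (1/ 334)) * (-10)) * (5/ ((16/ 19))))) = -62620083/ 1110550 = -56.39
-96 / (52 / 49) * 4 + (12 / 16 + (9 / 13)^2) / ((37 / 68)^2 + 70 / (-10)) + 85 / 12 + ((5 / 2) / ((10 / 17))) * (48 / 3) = -6013050359 / 20955324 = -286.95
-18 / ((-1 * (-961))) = -18 / 961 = -0.02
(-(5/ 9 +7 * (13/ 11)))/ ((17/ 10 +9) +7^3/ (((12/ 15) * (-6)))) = 0.15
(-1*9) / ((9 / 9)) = -9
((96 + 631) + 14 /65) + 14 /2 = 47724 /65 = 734.22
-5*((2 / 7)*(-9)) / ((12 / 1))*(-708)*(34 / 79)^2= -6138360 / 43687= -140.51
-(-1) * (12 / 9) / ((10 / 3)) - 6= -28 / 5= -5.60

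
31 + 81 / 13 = 484 / 13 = 37.23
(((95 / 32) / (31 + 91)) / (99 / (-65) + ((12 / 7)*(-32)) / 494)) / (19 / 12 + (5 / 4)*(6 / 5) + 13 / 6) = -117325 / 41363856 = -0.00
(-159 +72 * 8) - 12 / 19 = 7911 / 19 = 416.37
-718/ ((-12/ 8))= 1436/ 3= 478.67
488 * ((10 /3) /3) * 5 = 24400 /9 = 2711.11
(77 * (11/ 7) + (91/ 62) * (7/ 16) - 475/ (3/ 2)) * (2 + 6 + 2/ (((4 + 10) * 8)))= -260596457/ 166656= -1563.68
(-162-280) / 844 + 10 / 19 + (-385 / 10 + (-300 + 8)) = -1324964 / 4009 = -330.50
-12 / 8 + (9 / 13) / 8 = -147 / 104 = -1.41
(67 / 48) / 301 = 67 / 14448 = 0.00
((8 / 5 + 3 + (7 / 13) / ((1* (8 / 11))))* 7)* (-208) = -38878 / 5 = -7775.60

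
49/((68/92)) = 1127/17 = 66.29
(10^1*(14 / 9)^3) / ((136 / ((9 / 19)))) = 3430 / 26163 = 0.13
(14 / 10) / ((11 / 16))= 112 / 55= 2.04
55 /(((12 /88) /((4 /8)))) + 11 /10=202.77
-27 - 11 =-38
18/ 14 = 9/ 7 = 1.29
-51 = -51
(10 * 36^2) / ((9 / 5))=7200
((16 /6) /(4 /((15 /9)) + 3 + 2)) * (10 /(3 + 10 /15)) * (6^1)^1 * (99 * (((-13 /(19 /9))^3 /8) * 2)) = -8648710200 /253783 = -34079.16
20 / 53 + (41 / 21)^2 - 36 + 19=-299428 / 23373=-12.81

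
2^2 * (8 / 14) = 16 / 7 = 2.29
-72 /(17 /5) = -360 /17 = -21.18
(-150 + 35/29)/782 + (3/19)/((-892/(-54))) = -8682098/48043343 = -0.18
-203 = -203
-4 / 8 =-1 / 2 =-0.50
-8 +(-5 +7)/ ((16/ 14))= -6.25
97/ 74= 1.31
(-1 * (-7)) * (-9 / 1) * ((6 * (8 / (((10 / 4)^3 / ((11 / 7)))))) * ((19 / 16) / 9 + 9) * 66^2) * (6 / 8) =-226834344 / 25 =-9073373.76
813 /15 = 271 /5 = 54.20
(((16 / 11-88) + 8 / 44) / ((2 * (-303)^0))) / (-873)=475 / 9603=0.05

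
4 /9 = 0.44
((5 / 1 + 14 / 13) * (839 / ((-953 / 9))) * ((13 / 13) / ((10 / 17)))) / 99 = -1126777 / 1362790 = -0.83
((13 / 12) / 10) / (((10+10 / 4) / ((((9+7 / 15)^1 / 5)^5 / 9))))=0.02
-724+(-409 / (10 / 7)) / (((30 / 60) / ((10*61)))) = -350010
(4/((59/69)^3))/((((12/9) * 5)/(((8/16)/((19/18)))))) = 8869743/19511005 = 0.45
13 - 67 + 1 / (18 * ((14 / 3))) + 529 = 39901 / 84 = 475.01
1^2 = 1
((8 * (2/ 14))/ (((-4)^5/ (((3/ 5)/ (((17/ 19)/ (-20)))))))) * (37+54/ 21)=15789/ 26656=0.59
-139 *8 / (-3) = 370.67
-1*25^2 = -625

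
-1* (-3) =3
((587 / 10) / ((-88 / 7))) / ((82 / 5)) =-4109 / 14432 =-0.28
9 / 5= 1.80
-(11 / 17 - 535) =9084 / 17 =534.35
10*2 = 20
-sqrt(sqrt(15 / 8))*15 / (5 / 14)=-21*30^(1 / 4)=-49.15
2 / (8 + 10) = 1 / 9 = 0.11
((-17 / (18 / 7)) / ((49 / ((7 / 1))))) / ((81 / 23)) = -391 / 1458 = -0.27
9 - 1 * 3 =6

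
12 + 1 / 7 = 12.14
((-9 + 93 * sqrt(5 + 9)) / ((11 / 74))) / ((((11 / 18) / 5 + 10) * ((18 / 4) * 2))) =-6660 / 10021 + 68820 * sqrt(14) / 10021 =25.03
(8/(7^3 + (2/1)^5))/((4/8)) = 16/375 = 0.04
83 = 83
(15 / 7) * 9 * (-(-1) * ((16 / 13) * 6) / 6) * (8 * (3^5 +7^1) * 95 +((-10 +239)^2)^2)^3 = 44933427911694965708374276264560 / 91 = 493773933095549073718398600000.00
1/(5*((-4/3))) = -3/20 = -0.15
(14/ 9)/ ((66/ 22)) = 14/ 27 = 0.52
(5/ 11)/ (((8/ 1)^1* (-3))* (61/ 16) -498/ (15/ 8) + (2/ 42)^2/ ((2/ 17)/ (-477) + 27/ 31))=-536258450/ 421292291079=-0.00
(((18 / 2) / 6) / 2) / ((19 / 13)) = 39 / 76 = 0.51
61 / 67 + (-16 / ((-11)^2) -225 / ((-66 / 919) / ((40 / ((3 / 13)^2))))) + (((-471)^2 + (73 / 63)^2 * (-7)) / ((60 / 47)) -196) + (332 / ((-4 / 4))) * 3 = 348304388745161 / 137900070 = 2525773.84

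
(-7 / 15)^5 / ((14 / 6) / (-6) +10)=-33614 / 14596875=-0.00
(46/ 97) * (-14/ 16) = -161/ 388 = -0.41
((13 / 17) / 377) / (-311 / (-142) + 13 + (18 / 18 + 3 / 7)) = 994 / 8143867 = 0.00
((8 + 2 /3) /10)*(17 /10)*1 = 221 /150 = 1.47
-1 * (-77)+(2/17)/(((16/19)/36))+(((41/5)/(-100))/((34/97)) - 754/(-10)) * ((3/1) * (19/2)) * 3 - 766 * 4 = 117120733/34000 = 3444.73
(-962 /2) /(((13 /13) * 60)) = -481 /60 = -8.02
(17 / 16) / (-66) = -17 / 1056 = -0.02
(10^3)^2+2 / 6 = 3000001 / 3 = 1000000.33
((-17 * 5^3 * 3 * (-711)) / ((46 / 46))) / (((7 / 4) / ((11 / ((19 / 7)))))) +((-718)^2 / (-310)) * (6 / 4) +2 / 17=525387662701 / 50065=10494110.91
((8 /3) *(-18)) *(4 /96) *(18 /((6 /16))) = -96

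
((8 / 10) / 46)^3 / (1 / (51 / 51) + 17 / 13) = 52 / 22813125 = 0.00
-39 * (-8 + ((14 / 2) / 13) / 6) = 308.50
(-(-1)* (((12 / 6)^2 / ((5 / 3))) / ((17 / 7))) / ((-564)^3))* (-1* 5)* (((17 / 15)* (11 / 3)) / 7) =11 / 672773040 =0.00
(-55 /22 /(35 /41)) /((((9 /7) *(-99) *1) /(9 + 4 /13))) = 451 /2106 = 0.21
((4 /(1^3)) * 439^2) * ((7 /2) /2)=1349047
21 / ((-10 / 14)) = -147 / 5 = -29.40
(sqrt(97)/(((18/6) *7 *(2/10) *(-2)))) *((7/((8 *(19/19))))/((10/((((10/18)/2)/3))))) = -5 *sqrt(97)/5184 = -0.01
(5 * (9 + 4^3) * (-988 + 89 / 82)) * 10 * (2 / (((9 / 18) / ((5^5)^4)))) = -56339941024780273437500 / 41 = -1374144903043421303353.66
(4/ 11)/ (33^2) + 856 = 10254028/ 11979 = 856.00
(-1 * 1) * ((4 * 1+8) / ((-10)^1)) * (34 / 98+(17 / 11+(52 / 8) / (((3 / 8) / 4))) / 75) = 1.55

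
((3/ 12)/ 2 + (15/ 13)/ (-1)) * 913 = -97691/ 104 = -939.34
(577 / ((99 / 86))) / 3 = 49622 / 297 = 167.08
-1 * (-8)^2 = -64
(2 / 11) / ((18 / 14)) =0.14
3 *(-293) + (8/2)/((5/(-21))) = -4479/5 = -895.80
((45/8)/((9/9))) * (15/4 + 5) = 1575/32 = 49.22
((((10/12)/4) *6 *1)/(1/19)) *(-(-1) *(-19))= -1805/4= -451.25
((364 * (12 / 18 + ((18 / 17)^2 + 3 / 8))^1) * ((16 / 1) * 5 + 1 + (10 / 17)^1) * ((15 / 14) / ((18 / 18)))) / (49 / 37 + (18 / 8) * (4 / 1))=50039360735 / 7507064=6665.64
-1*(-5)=5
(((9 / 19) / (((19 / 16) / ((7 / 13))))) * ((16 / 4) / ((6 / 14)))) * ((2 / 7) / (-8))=-336 / 4693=-0.07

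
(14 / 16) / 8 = 7 / 64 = 0.11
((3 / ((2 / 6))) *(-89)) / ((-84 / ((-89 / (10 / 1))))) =-23763 / 280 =-84.87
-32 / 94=-0.34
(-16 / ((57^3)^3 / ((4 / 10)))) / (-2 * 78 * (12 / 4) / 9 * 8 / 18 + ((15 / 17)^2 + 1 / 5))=4624 / 101564816692556370141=0.00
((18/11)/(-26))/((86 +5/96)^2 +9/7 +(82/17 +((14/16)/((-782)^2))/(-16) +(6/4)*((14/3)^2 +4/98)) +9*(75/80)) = -621347521536/73572358703486357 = -0.00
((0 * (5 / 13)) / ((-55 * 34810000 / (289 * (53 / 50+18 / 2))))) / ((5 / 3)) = 0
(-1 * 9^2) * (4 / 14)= -162 / 7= -23.14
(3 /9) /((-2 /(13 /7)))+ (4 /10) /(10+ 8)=-181 /630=-0.29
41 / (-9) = -4.56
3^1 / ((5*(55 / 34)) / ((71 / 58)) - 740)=-3621 / 885205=-0.00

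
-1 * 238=-238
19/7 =2.71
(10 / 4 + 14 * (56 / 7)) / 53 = 229 / 106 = 2.16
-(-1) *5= 5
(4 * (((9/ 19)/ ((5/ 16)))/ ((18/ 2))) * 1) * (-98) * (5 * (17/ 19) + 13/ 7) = -754432/ 1805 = -417.97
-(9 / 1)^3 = -729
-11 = -11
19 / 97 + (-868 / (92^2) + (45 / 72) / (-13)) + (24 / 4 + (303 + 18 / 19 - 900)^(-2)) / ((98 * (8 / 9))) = 850553012121909 / 7452821731810000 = 0.11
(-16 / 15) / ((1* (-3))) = 16 / 45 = 0.36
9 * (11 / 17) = 99 / 17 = 5.82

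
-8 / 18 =-4 / 9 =-0.44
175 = 175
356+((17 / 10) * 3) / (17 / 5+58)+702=649663 / 614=1058.08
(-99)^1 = -99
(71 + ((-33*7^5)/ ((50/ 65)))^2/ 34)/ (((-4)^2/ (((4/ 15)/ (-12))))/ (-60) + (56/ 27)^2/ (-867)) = 1932825697006660011/ 1516276000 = 1274718914.63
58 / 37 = 1.57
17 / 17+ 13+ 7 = 21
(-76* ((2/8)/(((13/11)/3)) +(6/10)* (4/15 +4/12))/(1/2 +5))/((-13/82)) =4028988/46475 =86.69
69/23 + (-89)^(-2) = 23764/7921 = 3.00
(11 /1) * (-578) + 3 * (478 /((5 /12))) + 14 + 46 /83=-1204266 /415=-2901.85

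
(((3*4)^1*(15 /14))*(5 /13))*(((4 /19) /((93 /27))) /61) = 16200 /3269539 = 0.00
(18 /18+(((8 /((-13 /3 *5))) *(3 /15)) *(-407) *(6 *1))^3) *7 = 1409187616338859 /34328125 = 41050526.83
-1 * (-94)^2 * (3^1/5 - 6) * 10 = 477144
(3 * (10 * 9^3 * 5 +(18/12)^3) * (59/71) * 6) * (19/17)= 2942224803/4828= 609408.62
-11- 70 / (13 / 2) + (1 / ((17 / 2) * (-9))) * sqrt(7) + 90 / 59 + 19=-954 / 767- 2 * sqrt(7) / 153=-1.28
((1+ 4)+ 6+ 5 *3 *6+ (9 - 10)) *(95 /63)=9500 /63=150.79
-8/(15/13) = -104/15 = -6.93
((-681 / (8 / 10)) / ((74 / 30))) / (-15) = 3405 / 148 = 23.01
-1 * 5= -5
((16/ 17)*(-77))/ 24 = -154/ 51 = -3.02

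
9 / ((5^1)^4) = 9 / 625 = 0.01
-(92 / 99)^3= -778688 / 970299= -0.80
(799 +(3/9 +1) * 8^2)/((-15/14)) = -825.38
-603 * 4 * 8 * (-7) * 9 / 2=607824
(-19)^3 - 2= -6861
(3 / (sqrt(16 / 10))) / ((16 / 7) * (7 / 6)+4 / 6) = 9 * sqrt(10) / 40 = 0.71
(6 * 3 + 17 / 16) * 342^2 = 8918505 / 4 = 2229626.25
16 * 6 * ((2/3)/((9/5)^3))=8000/729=10.97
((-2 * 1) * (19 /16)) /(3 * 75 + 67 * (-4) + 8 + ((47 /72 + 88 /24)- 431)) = 171 /33241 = 0.01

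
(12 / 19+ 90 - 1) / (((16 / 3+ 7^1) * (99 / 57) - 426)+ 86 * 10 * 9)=131 / 10721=0.01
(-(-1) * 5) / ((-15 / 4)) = -4 / 3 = -1.33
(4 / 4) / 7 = 1 / 7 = 0.14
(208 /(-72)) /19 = -0.15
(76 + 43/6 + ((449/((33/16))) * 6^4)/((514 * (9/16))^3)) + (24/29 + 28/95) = 2341738571626259/27778412206710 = 84.30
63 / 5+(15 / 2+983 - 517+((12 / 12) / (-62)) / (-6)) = 904151 / 1860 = 486.10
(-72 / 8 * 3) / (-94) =27 / 94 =0.29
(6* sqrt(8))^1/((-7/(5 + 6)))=-26.67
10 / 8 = 5 / 4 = 1.25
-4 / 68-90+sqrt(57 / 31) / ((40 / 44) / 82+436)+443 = 451*sqrt(1767) / 6095871+6000 / 17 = 352.94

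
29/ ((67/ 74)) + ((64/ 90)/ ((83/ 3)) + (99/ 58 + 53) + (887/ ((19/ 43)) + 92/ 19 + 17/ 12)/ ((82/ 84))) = 4050684868904/ 1884428265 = 2149.56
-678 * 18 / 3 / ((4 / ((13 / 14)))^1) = -13221 / 14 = -944.36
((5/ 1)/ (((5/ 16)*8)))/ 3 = 2/ 3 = 0.67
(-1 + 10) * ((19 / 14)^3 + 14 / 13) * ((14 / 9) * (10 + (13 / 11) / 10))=20285697 / 40040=506.64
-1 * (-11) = 11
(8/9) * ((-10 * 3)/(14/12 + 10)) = -2.39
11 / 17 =0.65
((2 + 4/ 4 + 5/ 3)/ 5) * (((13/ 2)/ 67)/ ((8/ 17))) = 1547/ 8040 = 0.19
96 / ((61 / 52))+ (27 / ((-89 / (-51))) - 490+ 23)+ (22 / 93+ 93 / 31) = -185022265 / 504897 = -366.46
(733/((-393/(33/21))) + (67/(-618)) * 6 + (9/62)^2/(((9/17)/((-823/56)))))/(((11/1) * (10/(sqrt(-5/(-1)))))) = -36304389313 * sqrt(5)/958503860160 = -0.08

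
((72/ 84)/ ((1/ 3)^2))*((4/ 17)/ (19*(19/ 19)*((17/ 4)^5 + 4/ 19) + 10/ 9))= 0.00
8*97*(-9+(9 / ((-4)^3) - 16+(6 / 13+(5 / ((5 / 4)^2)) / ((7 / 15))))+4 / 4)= -13053.83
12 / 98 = 6 / 49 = 0.12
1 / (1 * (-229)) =-1 / 229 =-0.00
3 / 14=0.21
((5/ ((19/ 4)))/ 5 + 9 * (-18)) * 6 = -18444/ 19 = -970.74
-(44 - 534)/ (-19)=-490/ 19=-25.79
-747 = -747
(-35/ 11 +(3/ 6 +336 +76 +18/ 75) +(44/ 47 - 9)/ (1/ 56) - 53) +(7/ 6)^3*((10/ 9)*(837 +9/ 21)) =1382.55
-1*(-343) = 343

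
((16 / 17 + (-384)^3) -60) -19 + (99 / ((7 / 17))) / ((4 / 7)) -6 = -3850348177 / 68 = -56622767.31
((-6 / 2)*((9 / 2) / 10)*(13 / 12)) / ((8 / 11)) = -1287 / 640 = -2.01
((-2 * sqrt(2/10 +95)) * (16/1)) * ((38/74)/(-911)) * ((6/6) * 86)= 104576 * sqrt(595)/168535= 15.14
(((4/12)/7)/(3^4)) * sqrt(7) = sqrt(7)/1701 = 0.00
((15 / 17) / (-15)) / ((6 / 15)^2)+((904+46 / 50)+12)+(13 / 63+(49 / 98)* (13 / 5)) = 918.06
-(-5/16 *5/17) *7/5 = 35/272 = 0.13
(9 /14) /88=9 /1232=0.01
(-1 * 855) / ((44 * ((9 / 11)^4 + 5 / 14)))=-7966035 / 330118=-24.13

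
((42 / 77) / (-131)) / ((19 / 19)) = -0.00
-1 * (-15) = 15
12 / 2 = 6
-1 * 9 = -9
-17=-17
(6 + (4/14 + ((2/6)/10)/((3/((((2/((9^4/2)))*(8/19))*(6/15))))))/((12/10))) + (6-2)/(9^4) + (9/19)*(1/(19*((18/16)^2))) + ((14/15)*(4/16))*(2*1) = 15052405684/2238252345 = 6.73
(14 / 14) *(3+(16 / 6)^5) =33497 / 243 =137.85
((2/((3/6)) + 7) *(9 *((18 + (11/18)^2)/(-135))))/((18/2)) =-65483/43740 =-1.50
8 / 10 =4 / 5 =0.80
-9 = -9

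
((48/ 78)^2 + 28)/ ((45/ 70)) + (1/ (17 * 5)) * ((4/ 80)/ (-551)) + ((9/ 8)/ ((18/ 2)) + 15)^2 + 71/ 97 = 605068526755183/ 2211166526400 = 273.64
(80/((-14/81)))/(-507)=1080/1183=0.91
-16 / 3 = -5.33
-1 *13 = -13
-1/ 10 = -0.10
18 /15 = 6 /5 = 1.20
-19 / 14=-1.36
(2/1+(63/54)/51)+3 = 1537/306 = 5.02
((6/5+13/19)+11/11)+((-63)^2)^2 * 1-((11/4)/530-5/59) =37437233919173/2376520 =15752963.96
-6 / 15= -2 / 5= -0.40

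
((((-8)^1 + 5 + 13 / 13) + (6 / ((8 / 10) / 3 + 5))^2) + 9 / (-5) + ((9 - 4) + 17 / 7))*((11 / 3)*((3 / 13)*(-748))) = -8854208396 / 2839655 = -3118.06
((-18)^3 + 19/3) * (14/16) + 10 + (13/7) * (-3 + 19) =-849701/168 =-5057.74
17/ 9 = 1.89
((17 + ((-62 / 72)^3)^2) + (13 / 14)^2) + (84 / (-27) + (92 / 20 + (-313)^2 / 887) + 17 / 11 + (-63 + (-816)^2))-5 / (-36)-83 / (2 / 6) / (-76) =65838265545094369000211 / 98866917749698560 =665928.17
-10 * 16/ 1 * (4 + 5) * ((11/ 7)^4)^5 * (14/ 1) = -169974366.28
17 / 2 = 8.50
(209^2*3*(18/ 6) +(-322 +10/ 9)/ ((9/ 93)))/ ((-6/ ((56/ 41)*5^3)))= -36837342500/ 3321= -11092244.05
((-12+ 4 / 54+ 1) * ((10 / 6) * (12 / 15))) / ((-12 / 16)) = 4720 / 243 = 19.42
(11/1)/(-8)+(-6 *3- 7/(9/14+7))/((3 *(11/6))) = -4121/856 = -4.81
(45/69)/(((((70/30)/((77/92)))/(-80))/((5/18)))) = -2750/529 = -5.20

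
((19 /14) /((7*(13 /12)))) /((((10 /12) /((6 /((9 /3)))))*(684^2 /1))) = 1 /1089270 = 0.00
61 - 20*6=-59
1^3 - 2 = -1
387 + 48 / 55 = 21333 / 55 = 387.87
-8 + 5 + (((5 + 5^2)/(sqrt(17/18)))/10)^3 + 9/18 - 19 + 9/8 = -163/8 + 1458 * sqrt(34)/289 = 9.04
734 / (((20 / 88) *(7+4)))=1468 / 5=293.60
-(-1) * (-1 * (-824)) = 824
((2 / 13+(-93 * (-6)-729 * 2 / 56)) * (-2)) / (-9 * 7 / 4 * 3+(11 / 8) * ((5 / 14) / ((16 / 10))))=12396224 / 546793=22.67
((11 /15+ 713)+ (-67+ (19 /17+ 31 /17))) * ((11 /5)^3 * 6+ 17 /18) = 24166342291 /573750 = 42119.99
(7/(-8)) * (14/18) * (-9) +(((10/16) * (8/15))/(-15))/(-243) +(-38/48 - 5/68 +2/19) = 75799067/14128020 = 5.37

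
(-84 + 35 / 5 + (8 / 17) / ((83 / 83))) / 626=-1301 / 10642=-0.12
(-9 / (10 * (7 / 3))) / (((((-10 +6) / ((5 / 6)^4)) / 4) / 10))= 625 / 336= 1.86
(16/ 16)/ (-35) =-1/ 35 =-0.03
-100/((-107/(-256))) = -25600/107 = -239.25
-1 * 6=-6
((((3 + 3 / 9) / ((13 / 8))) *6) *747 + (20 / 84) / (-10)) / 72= 5019827 / 39312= 127.69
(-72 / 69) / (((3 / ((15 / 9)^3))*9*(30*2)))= -50 / 16767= -0.00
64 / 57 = 1.12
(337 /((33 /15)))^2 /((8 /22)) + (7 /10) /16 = 64527.88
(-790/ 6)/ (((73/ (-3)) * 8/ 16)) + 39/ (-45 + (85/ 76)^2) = 183184778/ 18446735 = 9.93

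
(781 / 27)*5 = 3905 / 27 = 144.63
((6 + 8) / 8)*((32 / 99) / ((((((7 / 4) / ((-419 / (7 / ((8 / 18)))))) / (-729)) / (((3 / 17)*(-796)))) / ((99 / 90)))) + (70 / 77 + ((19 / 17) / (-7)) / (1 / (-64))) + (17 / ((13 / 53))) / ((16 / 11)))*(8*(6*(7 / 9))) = -36158009.15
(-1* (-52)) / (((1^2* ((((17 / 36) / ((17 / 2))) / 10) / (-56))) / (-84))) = 44029440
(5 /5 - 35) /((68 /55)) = -55 /2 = -27.50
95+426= 521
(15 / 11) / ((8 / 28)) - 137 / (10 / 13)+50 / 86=-408544 / 2365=-172.75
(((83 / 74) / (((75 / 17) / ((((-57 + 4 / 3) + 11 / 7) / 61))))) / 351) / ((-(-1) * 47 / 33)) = -8815928 / 19547707725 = -0.00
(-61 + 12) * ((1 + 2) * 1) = -147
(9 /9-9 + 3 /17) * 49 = -6517 /17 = -383.35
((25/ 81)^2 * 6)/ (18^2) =625/ 354294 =0.00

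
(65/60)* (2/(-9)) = -13/54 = -0.24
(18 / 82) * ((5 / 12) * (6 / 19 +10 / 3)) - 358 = -278622 / 779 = -357.67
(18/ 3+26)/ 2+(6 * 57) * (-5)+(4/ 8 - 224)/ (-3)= -3239/ 2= -1619.50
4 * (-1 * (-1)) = 4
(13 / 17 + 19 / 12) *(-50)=-11975 / 102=-117.40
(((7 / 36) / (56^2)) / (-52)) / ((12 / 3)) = -0.00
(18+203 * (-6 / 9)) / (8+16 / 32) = -704 / 51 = -13.80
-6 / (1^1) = -6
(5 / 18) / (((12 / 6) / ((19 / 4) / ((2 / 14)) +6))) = 785 / 144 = 5.45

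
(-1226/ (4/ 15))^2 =84548025/ 4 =21137006.25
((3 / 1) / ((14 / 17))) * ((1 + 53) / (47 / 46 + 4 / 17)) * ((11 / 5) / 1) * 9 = 106604586 / 34405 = 3098.52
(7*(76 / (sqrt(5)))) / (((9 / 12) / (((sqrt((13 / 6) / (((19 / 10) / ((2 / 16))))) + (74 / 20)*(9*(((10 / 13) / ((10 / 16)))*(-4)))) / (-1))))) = -28*sqrt(1482) / 9 + 7558656*sqrt(5) / 325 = 51885.37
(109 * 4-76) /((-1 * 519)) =-120 /173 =-0.69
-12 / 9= -4 / 3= -1.33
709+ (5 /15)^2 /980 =6253381 /8820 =709.00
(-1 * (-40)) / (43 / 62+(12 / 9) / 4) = 7440 / 191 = 38.95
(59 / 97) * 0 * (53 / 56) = 0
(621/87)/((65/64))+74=152738/1885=81.03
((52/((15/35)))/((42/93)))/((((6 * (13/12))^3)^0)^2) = 806/3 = 268.67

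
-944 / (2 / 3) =-1416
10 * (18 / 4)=45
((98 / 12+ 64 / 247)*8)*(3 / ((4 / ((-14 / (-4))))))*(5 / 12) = 73.73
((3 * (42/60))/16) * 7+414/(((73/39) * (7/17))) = 538.07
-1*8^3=-512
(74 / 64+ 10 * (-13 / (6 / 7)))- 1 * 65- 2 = -20881 / 96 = -217.51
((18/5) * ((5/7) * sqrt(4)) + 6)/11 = 78/77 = 1.01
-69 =-69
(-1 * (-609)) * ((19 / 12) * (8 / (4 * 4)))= 3857 / 8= 482.12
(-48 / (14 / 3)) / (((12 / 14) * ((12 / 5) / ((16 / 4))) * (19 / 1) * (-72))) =5 / 342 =0.01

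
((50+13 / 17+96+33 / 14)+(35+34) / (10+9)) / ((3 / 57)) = 690751 / 238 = 2902.32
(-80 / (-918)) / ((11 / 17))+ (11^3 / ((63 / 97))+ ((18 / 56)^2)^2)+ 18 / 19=7111855528171 / 3468503808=2050.41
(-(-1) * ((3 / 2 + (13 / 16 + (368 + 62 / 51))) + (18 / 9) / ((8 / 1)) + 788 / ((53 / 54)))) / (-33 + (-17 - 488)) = -50801095 / 23267424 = -2.18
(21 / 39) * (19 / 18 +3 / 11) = 1841 / 2574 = 0.72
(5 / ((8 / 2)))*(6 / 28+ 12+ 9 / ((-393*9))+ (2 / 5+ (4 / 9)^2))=9514343 / 594216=16.01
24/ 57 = 8/ 19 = 0.42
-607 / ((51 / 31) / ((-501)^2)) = -1574361939 / 17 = -92609525.82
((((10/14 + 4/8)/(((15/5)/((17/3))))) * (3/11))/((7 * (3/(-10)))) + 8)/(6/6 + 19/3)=37363/35574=1.05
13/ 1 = 13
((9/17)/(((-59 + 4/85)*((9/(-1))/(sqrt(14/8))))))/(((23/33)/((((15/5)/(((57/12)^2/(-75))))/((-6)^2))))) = -8250*sqrt(7)/41606333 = -0.00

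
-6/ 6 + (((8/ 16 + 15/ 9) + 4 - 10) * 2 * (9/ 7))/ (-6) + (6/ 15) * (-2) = -11/ 70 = -0.16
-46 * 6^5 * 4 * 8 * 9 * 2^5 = -3296526336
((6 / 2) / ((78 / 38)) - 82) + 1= -1034 / 13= -79.54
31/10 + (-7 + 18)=141/10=14.10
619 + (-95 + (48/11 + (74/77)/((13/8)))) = 529484/1001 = 528.96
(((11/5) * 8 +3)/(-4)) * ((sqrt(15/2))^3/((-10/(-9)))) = -2781 * sqrt(30)/160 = -95.20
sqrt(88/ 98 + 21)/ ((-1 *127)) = -sqrt(1073)/ 889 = -0.04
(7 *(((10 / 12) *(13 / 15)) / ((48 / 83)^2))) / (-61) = -626899 / 2529792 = -0.25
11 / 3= 3.67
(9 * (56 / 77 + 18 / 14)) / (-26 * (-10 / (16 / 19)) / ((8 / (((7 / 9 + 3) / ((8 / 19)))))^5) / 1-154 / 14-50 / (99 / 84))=11055964555837440 / 301723562558475701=0.04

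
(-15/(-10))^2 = 9/4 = 2.25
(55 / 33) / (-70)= -1 / 42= -0.02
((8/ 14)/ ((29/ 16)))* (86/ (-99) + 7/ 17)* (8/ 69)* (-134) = 52759552/ 23573781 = 2.24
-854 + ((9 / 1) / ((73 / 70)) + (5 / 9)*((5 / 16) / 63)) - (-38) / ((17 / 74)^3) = 7447216669265 / 3253663728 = 2288.87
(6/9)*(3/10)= 1/5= 0.20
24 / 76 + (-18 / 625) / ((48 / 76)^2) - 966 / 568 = -9828239 / 6745000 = -1.46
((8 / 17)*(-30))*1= -240 / 17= -14.12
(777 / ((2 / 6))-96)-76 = 2159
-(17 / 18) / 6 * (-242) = 2057 / 54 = 38.09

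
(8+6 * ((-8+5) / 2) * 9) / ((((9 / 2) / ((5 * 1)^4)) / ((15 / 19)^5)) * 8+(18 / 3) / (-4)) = 7699218750 / 138394333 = 55.63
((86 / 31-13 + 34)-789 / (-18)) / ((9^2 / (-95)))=-1194625 / 15066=-79.29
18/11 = 1.64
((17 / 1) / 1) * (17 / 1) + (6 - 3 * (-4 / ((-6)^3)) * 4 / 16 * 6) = 3539 / 12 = 294.92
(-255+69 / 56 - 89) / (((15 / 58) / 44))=-1224641 / 21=-58316.24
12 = 12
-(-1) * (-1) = -1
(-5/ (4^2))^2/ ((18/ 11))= 275/ 4608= 0.06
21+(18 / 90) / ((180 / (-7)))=18893 / 900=20.99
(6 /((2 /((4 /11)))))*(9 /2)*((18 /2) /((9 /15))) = 810 /11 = 73.64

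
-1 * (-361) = 361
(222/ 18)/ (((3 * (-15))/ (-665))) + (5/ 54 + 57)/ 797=2615719/ 14346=182.33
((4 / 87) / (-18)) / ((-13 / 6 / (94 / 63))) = 376 / 213759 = 0.00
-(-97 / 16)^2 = -9409 / 256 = -36.75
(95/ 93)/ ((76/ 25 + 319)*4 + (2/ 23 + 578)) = 54625/ 99797556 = 0.00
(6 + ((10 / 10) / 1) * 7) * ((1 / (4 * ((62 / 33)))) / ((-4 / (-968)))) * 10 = 259545 / 62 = 4186.21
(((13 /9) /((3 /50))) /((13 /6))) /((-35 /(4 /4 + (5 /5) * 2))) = -20 /21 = -0.95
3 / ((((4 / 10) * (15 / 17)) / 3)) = 51 / 2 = 25.50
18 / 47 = 0.38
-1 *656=-656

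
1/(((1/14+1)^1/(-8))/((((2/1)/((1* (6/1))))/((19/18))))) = -224/95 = -2.36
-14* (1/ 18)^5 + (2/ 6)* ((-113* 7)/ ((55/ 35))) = -1743756413/ 10392624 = -167.79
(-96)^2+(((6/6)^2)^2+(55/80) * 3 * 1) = 147505/16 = 9219.06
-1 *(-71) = 71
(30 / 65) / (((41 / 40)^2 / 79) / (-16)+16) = 4044800 / 140212449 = 0.03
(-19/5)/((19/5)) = -1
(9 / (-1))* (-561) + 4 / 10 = 25247 / 5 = 5049.40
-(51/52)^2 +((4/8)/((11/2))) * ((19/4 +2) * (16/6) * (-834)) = -40621059/29744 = -1365.69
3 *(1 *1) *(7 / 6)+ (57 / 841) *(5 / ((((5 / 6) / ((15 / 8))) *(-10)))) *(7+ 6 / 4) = 38375 / 13456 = 2.85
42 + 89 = 131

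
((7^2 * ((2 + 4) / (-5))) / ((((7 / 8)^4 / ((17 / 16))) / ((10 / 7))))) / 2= -26112 / 343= -76.13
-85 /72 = -1.18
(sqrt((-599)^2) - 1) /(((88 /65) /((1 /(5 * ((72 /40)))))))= 19435 /396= 49.08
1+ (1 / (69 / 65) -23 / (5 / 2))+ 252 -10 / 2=82711 / 345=239.74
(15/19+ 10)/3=205/57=3.60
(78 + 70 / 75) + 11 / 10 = 2401 / 30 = 80.03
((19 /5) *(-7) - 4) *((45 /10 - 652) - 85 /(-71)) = 2808315 /142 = 19776.87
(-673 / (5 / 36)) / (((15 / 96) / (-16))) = 12404736 / 25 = 496189.44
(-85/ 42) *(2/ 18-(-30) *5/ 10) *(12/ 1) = -23120/ 63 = -366.98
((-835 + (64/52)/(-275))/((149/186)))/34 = -277618113/9055475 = -30.66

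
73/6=12.17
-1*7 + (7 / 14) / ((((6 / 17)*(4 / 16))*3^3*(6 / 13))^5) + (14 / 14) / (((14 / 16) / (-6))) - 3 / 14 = -81612787652282 / 5931020266101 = -13.76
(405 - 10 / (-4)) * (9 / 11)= 7335 / 22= 333.41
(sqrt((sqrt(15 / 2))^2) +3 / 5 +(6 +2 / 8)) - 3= sqrt(30) / 2 +77 / 20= 6.59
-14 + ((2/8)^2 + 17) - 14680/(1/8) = -1878991/16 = -117436.94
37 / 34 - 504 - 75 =-19649 / 34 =-577.91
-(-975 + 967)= 8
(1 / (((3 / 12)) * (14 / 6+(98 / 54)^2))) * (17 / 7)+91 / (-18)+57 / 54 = -32642 / 14357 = -2.27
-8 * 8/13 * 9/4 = -144/13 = -11.08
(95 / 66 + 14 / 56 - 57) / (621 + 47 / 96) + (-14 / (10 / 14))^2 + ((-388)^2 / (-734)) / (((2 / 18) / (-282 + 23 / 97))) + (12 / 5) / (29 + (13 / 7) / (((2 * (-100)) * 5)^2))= 212076719885014810721204 / 407454066034782525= 520492.34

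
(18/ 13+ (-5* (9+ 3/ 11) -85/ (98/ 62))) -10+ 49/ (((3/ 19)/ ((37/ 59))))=106488518/ 1240239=85.86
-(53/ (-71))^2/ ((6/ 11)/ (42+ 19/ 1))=-1884839/ 30246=-62.32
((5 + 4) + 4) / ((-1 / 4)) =-52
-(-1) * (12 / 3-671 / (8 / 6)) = -1997 / 4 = -499.25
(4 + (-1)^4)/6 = 5/6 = 0.83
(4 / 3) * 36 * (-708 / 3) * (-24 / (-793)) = -342.84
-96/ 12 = -8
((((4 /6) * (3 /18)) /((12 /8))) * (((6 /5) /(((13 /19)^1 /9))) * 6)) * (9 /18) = 3.51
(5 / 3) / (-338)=-5 / 1014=-0.00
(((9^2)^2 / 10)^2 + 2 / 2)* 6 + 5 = 129140713 / 50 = 2582814.26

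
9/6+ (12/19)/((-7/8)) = 207/266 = 0.78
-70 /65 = -14 /13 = -1.08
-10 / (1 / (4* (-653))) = 26120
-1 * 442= -442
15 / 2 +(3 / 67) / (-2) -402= -26433 / 67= -394.52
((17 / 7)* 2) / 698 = 0.01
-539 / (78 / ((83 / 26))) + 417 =800939 / 2028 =394.94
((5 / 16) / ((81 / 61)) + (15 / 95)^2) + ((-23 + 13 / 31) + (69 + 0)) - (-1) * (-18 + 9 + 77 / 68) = 9569485651 / 246560112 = 38.81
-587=-587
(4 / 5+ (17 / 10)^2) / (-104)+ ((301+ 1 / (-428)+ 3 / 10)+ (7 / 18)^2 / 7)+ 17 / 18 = 27241885717 / 90136800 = 302.23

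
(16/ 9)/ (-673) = -16/ 6057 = -0.00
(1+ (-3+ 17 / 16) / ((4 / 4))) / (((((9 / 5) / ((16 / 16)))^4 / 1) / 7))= -21875 / 34992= -0.63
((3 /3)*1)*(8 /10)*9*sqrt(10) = 36*sqrt(10) /5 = 22.77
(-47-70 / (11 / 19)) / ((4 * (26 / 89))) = -164383 / 1144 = -143.69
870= 870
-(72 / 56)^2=-81 / 49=-1.65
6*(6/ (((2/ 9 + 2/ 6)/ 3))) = 972/ 5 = 194.40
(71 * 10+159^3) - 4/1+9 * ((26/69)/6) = 92468868/23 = 4020385.57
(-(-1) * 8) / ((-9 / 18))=-16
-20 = -20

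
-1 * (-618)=618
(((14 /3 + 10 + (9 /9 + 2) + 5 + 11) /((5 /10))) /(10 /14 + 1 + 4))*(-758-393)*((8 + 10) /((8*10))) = -2441271 /800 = -3051.59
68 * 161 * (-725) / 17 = -466900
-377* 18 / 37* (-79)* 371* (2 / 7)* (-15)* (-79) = 67338767340 / 37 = 1819966684.86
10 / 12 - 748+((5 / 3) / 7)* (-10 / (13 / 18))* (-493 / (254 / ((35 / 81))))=-66366397 / 89154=-744.40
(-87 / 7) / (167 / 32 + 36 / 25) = -69600 / 37289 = -1.87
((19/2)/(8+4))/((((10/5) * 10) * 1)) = 19/480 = 0.04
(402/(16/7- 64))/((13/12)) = -469/78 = -6.01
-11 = -11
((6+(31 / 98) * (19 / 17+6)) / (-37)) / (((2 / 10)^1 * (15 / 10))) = -68735 / 92463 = -0.74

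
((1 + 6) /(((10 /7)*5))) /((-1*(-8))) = 0.12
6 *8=48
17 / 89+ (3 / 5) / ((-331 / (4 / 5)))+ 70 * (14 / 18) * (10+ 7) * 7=42945113713 / 6628275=6479.08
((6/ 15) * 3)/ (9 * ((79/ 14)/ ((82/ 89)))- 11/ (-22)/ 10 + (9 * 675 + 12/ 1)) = 3444/ 17628031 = 0.00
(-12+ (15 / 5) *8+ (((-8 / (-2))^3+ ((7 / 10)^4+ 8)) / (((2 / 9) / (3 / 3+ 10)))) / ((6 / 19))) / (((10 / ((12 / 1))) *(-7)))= -194325183 / 100000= -1943.25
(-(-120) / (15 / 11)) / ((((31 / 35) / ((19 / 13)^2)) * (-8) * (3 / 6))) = -277970 / 5239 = -53.06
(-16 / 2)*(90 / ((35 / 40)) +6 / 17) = -98256 / 119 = -825.68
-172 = -172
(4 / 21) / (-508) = -1 / 2667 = -0.00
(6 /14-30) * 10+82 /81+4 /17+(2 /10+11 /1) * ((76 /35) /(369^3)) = -44015149107548 /149474141775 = -294.47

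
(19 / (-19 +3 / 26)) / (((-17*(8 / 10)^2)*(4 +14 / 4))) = 1235 / 100164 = 0.01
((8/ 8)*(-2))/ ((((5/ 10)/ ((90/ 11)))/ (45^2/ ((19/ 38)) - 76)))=-1430640/ 11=-130058.18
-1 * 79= -79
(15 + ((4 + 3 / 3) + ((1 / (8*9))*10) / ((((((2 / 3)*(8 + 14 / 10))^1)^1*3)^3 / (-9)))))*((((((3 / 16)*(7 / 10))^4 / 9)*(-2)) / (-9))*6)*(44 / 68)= 1052944689027 / 1850727202816000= 0.00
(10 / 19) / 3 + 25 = 1435 / 57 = 25.18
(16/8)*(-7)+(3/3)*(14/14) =-13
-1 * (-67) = 67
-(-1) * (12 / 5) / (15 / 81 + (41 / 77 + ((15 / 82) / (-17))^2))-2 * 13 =-328491013582 / 14498879435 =-22.66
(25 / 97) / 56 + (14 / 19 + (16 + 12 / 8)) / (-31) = -0.58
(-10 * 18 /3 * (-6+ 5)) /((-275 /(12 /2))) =-72 /55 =-1.31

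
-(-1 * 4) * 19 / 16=19 / 4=4.75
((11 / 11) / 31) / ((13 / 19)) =19 / 403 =0.05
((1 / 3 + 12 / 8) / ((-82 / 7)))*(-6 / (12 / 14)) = 539 / 492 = 1.10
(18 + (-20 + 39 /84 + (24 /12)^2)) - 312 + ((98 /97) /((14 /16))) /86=-36148489 /116788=-309.52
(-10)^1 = -10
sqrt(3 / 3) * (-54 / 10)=-27 / 5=-5.40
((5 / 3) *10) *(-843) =-14050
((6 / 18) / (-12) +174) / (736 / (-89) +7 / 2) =-557407 / 15282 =-36.47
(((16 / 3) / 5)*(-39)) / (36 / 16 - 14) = 832 / 235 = 3.54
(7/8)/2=7/16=0.44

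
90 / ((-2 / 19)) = -855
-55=-55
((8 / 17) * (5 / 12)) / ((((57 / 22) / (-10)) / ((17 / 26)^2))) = -9350 / 28899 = -0.32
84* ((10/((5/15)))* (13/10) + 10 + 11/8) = 8463/2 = 4231.50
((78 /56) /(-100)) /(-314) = 39 /879200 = 0.00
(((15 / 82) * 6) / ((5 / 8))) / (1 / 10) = 720 / 41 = 17.56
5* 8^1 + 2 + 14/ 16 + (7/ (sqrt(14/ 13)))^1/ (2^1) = sqrt(182)/ 4 + 343/ 8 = 46.25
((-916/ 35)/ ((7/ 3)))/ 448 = -687/ 27440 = -0.03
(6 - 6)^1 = 0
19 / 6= 3.17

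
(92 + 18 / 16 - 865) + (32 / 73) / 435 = -196086869 / 254040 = -771.87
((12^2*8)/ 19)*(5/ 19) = 5760/ 361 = 15.96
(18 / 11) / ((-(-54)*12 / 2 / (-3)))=-1 / 66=-0.02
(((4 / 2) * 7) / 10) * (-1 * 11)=-77 / 5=-15.40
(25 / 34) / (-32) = -25 / 1088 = -0.02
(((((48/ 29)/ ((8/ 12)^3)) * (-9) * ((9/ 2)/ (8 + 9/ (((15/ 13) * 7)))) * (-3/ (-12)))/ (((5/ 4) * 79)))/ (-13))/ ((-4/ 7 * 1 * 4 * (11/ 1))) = -321489/ 1672136752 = -0.00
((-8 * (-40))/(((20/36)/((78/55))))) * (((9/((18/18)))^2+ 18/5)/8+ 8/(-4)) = 1926288/275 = 7004.68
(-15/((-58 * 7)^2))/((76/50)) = -0.00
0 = 0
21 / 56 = 3 / 8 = 0.38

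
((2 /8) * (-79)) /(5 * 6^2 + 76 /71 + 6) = -5609 /53128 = -0.11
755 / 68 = 11.10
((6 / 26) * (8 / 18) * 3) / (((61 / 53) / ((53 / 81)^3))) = 31561924 / 421432713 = 0.07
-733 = -733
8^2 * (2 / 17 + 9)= 9920 / 17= 583.53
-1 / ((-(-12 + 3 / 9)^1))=-3 / 35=-0.09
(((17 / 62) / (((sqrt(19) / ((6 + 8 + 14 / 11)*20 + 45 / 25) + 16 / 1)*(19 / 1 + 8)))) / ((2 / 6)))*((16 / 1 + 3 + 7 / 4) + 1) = 93859378062 / 2266330949411-152738795*sqrt(19) / 18130647595288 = 0.04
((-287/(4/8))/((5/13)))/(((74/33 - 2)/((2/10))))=-123123/100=-1231.23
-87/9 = -29/3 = -9.67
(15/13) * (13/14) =15/14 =1.07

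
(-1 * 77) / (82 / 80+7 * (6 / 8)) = -3080 / 251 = -12.27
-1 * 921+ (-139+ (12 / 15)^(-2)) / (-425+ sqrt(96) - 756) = -20549186421 / 22314640+ 2199 * sqrt(6) / 5578660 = -920.88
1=1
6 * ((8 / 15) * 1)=16 / 5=3.20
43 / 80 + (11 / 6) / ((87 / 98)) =54343 / 20880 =2.60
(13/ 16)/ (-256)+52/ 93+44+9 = 53.56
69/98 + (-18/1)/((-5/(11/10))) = 11427/2450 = 4.66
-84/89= -0.94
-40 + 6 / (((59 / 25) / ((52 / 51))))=-37520 / 1003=-37.41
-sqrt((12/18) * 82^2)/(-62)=41 * sqrt(6)/93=1.08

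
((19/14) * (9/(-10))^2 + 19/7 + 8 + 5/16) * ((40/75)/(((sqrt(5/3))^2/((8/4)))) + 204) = 43425887/17500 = 2481.48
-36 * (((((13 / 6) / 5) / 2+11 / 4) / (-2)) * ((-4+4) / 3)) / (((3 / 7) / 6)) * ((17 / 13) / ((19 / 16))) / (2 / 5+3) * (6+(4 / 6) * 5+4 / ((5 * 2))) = 0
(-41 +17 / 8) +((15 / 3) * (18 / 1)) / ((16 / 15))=91 / 2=45.50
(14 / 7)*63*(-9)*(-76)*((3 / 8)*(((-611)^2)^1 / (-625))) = -12065361399 / 625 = -19304578.24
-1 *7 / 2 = -7 / 2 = -3.50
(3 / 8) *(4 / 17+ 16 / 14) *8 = 492 / 119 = 4.13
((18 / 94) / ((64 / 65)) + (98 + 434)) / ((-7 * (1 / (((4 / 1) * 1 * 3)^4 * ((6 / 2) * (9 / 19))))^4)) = -2457668018886517426344689664 / 42875609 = -57320888873823749683.52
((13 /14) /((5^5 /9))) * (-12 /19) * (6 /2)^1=-2106 /415625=-0.01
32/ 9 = 3.56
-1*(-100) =100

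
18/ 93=6/ 31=0.19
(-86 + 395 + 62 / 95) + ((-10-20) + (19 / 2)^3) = 864141 / 760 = 1137.03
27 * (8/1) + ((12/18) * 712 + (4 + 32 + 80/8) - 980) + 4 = -239.33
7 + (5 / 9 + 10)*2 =28.11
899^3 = 726572699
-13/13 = -1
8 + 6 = 14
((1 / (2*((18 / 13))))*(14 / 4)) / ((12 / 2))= 91 / 432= 0.21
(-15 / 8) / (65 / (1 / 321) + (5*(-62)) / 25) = -0.00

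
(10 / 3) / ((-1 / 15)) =-50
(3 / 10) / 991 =3 / 9910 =0.00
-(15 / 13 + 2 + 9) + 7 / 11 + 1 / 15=-24562 / 2145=-11.45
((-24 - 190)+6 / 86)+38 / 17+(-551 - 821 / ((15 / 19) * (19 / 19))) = -19765819 / 10965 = -1802.63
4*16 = 64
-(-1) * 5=5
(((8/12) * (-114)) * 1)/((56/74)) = -703/7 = -100.43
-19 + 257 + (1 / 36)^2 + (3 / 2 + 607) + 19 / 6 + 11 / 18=1101961 / 1296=850.28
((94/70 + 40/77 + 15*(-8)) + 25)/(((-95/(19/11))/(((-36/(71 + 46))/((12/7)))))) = -35858/117975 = -0.30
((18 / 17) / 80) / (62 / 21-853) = -189 / 12138680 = -0.00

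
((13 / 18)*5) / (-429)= -5 / 594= -0.01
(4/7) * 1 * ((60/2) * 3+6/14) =2532/49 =51.67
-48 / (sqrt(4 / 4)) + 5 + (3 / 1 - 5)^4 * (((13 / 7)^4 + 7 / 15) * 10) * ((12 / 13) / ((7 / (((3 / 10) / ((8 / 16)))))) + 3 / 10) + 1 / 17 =2625810402 / 3714347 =706.94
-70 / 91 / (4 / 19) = -95 / 26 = -3.65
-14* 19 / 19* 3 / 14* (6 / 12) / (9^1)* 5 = -0.83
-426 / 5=-85.20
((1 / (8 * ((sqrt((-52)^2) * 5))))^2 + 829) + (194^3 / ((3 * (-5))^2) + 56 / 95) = 24621160119467 / 739814400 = 33280.19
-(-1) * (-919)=-919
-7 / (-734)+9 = 6613 / 734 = 9.01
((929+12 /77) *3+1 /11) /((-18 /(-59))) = 6331939 /693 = 9137.00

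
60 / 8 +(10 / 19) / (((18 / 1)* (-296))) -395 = -19613705 / 50616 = -387.50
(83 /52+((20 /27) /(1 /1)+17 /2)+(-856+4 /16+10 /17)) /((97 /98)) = -493732477 /578799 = -853.03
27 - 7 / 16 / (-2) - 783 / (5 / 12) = -296317 / 160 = -1851.98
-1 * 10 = -10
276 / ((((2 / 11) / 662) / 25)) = 25122900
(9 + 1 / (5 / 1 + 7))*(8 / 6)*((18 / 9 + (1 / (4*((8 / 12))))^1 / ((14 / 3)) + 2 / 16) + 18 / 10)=244487 / 5040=48.51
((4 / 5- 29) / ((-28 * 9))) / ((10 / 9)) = 141 / 1400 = 0.10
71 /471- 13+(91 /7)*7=36809 /471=78.15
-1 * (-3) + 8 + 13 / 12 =145 / 12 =12.08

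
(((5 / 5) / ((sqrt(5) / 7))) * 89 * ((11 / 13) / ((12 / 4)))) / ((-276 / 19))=-130207 * sqrt(5) / 53820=-5.41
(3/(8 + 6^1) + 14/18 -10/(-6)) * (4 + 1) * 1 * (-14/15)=-335/27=-12.41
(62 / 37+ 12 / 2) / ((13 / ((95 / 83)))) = 26980 / 39923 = 0.68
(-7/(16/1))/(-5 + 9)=-7/64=-0.11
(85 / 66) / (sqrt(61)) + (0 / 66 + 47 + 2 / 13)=85 * sqrt(61) / 4026 + 613 / 13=47.32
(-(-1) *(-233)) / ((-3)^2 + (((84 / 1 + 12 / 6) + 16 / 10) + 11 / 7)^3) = -9989875 / 30400926436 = -0.00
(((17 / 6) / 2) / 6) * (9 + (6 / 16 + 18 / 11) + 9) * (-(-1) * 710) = 3542545 / 1056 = 3354.68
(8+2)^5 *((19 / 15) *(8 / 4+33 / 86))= 38950000 / 129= 301937.98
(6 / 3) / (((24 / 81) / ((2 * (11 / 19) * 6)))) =891 / 19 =46.89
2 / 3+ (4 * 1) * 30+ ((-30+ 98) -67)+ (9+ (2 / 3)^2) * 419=36710 / 9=4078.89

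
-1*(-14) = 14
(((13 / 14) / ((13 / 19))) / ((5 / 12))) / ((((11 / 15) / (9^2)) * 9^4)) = 38 / 693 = 0.05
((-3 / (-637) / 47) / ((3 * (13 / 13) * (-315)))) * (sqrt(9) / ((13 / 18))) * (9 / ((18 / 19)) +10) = -9 / 1047865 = -0.00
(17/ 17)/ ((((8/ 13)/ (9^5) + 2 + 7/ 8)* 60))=0.01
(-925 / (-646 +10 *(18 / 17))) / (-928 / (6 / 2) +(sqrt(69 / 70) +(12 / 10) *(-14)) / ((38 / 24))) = -553515375 / 121650897973- 124875 *sqrt(4830) / 973207183784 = -0.00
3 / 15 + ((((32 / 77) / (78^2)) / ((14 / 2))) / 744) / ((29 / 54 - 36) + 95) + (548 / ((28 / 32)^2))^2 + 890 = 513195.57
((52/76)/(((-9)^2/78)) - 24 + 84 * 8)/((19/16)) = 5324192/9747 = 546.24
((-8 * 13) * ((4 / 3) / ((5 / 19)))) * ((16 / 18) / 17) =-63232 / 2295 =-27.55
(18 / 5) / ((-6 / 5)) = -3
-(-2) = 2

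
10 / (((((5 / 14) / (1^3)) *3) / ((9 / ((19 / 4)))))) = 336 / 19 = 17.68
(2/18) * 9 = 1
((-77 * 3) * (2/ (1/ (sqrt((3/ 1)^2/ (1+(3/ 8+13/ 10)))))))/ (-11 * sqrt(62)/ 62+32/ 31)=5499648 * sqrt(1070)/ 182221+1890504 * sqrt(16585)/ 182221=2323.35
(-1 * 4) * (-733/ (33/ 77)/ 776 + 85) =-331.18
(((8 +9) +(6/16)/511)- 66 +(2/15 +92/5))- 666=-42707291/61320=-696.47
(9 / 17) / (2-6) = -9 / 68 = -0.13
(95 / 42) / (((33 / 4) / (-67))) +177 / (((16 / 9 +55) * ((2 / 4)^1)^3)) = 332366 / 50589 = 6.57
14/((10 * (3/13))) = 91/15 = 6.07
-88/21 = -4.19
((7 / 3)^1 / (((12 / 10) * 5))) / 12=7 / 216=0.03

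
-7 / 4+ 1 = -3 / 4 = -0.75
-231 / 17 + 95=1384 / 17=81.41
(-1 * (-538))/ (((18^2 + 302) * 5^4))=269/ 195625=0.00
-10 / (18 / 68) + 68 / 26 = -4114 / 117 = -35.16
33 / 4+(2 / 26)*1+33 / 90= 6781 / 780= 8.69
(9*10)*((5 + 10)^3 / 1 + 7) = 304380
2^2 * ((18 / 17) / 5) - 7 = -6.15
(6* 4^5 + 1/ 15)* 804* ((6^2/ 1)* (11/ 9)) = 1086762512/ 5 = 217352502.40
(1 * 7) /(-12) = -7 /12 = -0.58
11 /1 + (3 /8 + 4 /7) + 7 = 1061 /56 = 18.95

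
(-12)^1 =-12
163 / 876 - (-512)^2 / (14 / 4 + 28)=-153088673 / 18396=-8321.85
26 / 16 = 13 / 8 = 1.62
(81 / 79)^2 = 6561 / 6241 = 1.05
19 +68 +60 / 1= 147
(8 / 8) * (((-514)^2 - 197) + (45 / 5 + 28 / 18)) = 2376086 / 9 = 264009.56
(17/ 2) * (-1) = -8.50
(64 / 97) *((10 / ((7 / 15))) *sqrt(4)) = 19200 / 679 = 28.28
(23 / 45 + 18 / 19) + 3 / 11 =16282 / 9405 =1.73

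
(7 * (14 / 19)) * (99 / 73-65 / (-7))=76132 / 1387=54.89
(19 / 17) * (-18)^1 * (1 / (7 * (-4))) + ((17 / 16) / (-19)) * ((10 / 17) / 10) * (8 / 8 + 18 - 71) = 8045 / 9044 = 0.89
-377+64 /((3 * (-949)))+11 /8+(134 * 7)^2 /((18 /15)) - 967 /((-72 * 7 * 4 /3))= 467345652127 /637728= 732829.12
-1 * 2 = -2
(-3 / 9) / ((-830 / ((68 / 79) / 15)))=34 / 1475325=0.00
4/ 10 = 0.40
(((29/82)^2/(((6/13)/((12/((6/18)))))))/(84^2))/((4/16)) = 10933/1976856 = 0.01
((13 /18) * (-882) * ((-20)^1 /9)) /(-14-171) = -7.65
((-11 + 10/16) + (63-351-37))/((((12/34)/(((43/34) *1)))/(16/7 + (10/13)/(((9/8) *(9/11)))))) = -82950311/22113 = -3751.20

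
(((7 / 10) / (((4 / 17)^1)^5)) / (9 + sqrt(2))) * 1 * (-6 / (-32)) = 268352973 / 12943360- 29816997 * sqrt(2) / 12943360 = 17.48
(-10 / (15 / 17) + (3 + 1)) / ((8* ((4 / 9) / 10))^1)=-165 / 8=-20.62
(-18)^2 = 324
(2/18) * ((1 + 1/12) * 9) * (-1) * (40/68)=-65/102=-0.64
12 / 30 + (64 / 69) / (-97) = 13066 / 33465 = 0.39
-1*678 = -678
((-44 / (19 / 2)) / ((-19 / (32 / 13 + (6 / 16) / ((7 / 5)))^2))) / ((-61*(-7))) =43429859 / 10211930456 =0.00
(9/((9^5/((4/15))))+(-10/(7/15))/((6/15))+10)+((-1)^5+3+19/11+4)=-271625092/7577955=-35.84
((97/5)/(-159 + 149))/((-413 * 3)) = 97/61950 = 0.00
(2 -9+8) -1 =0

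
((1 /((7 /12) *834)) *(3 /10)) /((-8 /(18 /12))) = -9 /77840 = -0.00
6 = 6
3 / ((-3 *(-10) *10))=0.01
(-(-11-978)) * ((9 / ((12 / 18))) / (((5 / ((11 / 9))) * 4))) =32637 / 40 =815.92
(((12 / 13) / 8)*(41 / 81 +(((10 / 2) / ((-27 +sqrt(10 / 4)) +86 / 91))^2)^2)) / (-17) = -0.00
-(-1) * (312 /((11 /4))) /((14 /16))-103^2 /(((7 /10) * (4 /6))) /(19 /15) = -17817.89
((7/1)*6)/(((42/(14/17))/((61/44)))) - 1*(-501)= 187801/374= 502.14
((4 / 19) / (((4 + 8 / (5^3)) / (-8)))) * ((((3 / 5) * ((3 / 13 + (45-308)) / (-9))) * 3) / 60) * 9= -102480 / 31369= -3.27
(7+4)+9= 20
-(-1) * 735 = 735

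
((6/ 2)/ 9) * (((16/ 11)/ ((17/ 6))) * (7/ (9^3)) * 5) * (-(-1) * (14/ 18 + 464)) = 4684960/ 1226907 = 3.82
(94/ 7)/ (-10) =-47/ 35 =-1.34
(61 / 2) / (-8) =-61 / 16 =-3.81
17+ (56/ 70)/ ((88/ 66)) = 88/ 5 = 17.60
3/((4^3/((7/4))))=21/256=0.08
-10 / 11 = -0.91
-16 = -16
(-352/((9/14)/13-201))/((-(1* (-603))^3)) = 64064/8018857990071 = 0.00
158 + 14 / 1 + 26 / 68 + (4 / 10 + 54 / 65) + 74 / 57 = 4406717 / 25194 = 174.91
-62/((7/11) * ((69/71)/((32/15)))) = -1549504/7245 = -213.87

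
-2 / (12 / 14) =-7 / 3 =-2.33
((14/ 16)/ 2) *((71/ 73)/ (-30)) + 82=2872783/ 35040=81.99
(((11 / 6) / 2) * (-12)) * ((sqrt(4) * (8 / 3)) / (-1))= 176 / 3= 58.67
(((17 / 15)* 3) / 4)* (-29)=-493 / 20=-24.65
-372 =-372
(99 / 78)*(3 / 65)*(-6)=-0.35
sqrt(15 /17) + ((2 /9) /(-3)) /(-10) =1 /135 + sqrt(255) /17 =0.95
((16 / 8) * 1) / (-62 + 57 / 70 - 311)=-140 / 26053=-0.01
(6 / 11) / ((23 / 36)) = 216 / 253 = 0.85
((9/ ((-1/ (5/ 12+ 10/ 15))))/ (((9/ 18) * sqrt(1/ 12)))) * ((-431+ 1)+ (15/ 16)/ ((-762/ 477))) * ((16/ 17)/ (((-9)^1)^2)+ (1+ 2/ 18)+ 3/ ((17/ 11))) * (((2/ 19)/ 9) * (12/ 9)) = 95977039535 * sqrt(3)/ 119617236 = 1389.74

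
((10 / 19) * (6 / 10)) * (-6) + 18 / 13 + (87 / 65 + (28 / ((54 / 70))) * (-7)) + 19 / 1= -7810924 / 33345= -234.25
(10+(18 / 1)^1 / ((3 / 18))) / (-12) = -59 / 6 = -9.83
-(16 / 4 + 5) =-9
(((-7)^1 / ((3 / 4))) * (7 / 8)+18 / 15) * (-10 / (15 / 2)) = 418 / 45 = 9.29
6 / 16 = 3 / 8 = 0.38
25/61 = 0.41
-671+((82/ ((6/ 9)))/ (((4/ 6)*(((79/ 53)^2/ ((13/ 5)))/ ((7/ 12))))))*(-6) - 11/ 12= -133644037/ 93615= -1427.59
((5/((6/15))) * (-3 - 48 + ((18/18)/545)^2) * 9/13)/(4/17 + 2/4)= -2317685922/3861325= -600.23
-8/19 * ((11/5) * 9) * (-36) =28512/95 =300.13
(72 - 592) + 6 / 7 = -3634 / 7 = -519.14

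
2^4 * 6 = 96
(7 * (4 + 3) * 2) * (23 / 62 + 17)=52773 / 31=1702.35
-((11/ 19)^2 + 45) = -16366/ 361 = -45.34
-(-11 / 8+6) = -37 / 8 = -4.62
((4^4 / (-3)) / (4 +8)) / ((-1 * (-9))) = -64 / 81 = -0.79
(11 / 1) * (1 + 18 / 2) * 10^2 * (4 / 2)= 22000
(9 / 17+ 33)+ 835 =14765 / 17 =868.53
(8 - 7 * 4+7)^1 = -13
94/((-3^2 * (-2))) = 47/9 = 5.22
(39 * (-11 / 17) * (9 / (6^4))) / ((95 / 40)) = -143 / 1938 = -0.07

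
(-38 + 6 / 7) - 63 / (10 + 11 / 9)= -30229 / 707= -42.76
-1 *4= -4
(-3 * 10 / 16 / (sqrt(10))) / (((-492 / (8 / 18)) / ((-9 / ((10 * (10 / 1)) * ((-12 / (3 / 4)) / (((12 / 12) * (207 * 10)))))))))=207 * sqrt(10) / 104960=0.01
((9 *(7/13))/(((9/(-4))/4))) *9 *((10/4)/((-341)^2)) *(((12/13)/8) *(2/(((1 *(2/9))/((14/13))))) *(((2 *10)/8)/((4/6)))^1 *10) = -0.07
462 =462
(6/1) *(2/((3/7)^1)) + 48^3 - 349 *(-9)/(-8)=881819/8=110227.38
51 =51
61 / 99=0.62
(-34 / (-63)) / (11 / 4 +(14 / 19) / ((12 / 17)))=0.14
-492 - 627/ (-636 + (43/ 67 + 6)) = -20704155/ 42167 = -491.00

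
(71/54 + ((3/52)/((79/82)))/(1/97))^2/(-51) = -39016915729/39213769491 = -0.99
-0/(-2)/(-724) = 0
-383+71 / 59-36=-24650 / 59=-417.80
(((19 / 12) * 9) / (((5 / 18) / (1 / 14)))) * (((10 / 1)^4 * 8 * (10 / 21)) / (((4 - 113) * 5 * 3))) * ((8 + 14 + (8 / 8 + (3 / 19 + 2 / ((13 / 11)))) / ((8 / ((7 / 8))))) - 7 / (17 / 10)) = -1833528000 / 1180361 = -1553.36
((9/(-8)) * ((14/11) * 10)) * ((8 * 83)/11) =-104580/121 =-864.30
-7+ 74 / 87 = -535 / 87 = -6.15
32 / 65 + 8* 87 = 45272 / 65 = 696.49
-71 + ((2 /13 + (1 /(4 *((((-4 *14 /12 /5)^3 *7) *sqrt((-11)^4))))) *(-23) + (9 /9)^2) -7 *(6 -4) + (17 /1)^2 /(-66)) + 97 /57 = -198662116817 /2296277984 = -86.51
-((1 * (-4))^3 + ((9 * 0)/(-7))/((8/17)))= 64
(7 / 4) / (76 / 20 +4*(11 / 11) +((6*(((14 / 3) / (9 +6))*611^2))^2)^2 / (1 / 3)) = 118125 / 47755324298980246289300065444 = 0.00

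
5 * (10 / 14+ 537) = 2688.57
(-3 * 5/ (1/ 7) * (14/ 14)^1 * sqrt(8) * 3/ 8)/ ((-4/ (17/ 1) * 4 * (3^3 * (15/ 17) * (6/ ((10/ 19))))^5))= 844814915 * sqrt(2)/ 14918901180822775872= 0.00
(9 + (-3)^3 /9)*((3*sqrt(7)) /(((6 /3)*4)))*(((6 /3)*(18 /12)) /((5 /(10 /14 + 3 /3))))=81*sqrt(7) /35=6.12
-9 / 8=-1.12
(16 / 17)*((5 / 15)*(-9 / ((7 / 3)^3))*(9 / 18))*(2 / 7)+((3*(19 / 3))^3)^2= 47045880.97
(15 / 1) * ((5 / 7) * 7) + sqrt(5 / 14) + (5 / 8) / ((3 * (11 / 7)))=sqrt(70) / 14 + 19835 / 264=75.73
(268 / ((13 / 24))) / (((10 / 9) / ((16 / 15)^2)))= 823296 / 1625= 506.64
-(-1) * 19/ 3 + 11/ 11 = 22/ 3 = 7.33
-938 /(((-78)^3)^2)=-469 /112599800352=-0.00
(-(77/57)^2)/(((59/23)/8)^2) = -200732224/11309769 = -17.75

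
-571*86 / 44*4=-4464.18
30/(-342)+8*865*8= 3155515/57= 55359.91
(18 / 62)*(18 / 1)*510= 82620 / 31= 2665.16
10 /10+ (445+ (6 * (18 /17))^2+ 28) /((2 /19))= 2819437 /578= 4877.92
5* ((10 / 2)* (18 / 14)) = 225 / 7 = 32.14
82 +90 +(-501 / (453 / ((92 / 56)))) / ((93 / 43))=33650381 / 196602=171.16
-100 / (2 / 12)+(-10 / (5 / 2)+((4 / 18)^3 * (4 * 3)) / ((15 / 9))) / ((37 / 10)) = -1801376 / 2997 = -601.06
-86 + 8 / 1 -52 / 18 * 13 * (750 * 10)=-845234 / 3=-281744.67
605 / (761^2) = 605 / 579121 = 0.00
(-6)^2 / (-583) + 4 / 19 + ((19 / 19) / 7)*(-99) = -13.99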